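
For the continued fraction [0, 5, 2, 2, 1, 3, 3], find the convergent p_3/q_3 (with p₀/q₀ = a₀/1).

Using pₖ = aₖpₖ₋₁ + pₖ₋₂, qₖ = aₖqₖ₋₁ + qₖ₋₂ (with p₋₁=1, p₋₂=0, q₋₁=0, q₋₂=1):
  k=0: a=0, p=0, q=1
  k=1: a=5, p=1, q=5
  k=2: a=2, p=2, q=11
  k=3: a=2, p=5, q=27

5/27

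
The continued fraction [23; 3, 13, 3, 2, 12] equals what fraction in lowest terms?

Using pₖ = aₖpₖ₋₁ + pₖ₋₂ and qₖ = aₖqₖ₋₁ + qₖ₋₂:
  k=0: a=23, p=23, q=1
  k=1: a=3, p=70, q=3
  k=2: a=13, p=933, q=40
  k=3: a=3, p=2869, q=123
  k=4: a=2, p=6671, q=286
  k=5: a=12, p=82921, q=3555

82921/3555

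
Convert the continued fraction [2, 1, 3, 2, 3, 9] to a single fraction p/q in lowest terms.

Fold from the inside: start with 9/1.
  3 + 1/9 = 28/9
  2 + 9/28 = 65/28
  3 + 28/65 = 223/65
  1 + 65/223 = 288/223
  2 + 223/288 = 799/288

799/288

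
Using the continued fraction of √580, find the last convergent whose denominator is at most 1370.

13896/577

√580 = [24; 12, 48, …] (period length 2).
Convergents:
  p_0/q_0 = 24/1
  p_1/q_1 = 289/12
  p_2/q_2 = 13896/577
  p_3/q_3 = 167041/6936
q_2 = 577 ≤ 1370 < 6936 = q_3, so the answer is 13896/577.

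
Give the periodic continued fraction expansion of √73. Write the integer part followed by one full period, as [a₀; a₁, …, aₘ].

a₀ = ⌊√73⌋ = 8.

[8; 1, 1, 5, 5, 1, 1, 16]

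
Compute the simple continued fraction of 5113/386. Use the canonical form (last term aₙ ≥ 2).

5113 = 13·386 + 95
386 = 4·95 + 6
95 = 15·6 + 5
6 = 1·5 + 1
5 = 5·1 + 0  (stop)
So 5113/386 = [13; 4, 15, 1, 5].

[13; 4, 15, 1, 5]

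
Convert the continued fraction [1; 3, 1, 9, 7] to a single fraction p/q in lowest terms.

Using pₖ = aₖpₖ₋₁ + pₖ₋₂ and qₖ = aₖqₖ₋₁ + qₖ₋₂:
  k=0: a=1, p=1, q=1
  k=1: a=3, p=4, q=3
  k=2: a=1, p=5, q=4
  k=3: a=9, p=49, q=39
  k=4: a=7, p=348, q=277

348/277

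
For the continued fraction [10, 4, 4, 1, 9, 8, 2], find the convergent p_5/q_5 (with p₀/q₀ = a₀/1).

17087/1669

Using pₖ = aₖpₖ₋₁ + pₖ₋₂, qₖ = aₖqₖ₋₁ + qₖ₋₂ (with p₋₁=1, p₋₂=0, q₋₁=0, q₋₂=1):
  k=0: a=10, p=10, q=1
  k=1: a=4, p=41, q=4
  k=2: a=4, p=174, q=17
  k=3: a=1, p=215, q=21
  k=4: a=9, p=2109, q=206
  k=5: a=8, p=17087, q=1669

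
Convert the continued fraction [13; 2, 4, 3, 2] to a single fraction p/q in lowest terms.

Fold from the inside: start with 2/1.
  3 + 1/2 = 7/2
  4 + 2/7 = 30/7
  2 + 7/30 = 67/30
  13 + 30/67 = 901/67

901/67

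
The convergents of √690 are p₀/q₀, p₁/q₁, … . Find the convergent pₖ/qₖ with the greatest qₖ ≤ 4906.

76886/2927

√690 = [26; 3, 1, 2, 1, 3, 52, …] (period length 6).
Convergents:
  p_0/q_0 = 26/1
  p_1/q_1 = 79/3
  p_2/q_2 = 105/4
  p_3/q_3 = 289/11
  p_4/q_4 = 394/15
  p_5/q_5 = 1471/56
  p_6/q_6 = 76886/2927
  p_7/q_7 = 232129/8837
q_6 = 2927 ≤ 4906 < 8837 = q_7, so the answer is 76886/2927.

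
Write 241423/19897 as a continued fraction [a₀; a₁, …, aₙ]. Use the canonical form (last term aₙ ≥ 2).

[12; 7, 2, 14, 9, 10]

241423 = 12·19897 + 2659
19897 = 7·2659 + 1284
2659 = 2·1284 + 91
1284 = 14·91 + 10
91 = 9·10 + 1
10 = 10·1 + 0  (stop)
So 241423/19897 = [12; 7, 2, 14, 9, 10].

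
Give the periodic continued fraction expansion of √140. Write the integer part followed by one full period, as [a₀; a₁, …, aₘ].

a₀ = ⌊√140⌋ = 11.
With m₀=0, d₀=1 and mₖ₊₁ = dₖaₖ − mₖ, dₖ₊₁ = (n − mₖ₊₁²)/dₖ, aₖ₊₁ = ⌊(a₀+mₖ₊₁)/dₖ₊₁⌋:
  k=1: m=11, d=19, a=1
  k=2: m=8, d=4, a=4
  k=3: m=8, d=19, a=1
  k=4: m=11, d=1, a=22
d=1 and a=2a₀=22 at k=4, so the next step gives (m, d) = (11, 19) again — its k=1 value — and the period has length 4.

[11; 1, 4, 1, 22]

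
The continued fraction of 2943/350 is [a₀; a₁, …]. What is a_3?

4

2943 = 8·350 + 143   →  a_0 = 8
350 = 2·143 + 64   →  a_1 = 2
143 = 2·64 + 15   →  a_2 = 2
64 = 4·15 + 4   →  a_3 = 4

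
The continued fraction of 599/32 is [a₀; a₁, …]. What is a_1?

1

599 = 18·32 + 23   →  a_0 = 18
32 = 1·23 + 9   →  a_1 = 1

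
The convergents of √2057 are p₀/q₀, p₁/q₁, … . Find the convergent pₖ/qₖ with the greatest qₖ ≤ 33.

771/17

√2057 = [45; 2, 1, 4, 1, 2, 90, …] (period length 6).
Convergents:
  p_0/q_0 = 45/1
  p_1/q_1 = 91/2
  p_2/q_2 = 136/3
  p_3/q_3 = 635/14
  p_4/q_4 = 771/17
  p_5/q_5 = 2177/48
q_4 = 17 ≤ 33 < 48 = q_5, so the answer is 771/17.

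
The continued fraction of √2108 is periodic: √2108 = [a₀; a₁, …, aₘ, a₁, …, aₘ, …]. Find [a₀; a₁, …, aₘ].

a₀ = ⌊√2108⌋ = 45.

[45; 1, 10, 2, 22, 2, 10, 1, 90]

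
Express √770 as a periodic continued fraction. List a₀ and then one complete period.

[27; 1, 2, 1, 54]

a₀ = ⌊√770⌋ = 27.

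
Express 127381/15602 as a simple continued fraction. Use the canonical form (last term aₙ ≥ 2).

[8; 6, 12, 10, 10, 2]

127381 = 8*15602 + 2565
15602 = 6*2565 + 212
2565 = 12*212 + 21
212 = 10*21 + 2
21 = 10*2 + 1
2 = 2*1 + 0  (stop)
So 127381/15602 = [8; 6, 12, 10, 10, 2].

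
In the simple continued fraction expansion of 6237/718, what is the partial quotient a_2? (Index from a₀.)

2

6237 = 8·718 + 493   →  a_0 = 8
718 = 1·493 + 225   →  a_1 = 1
493 = 2·225 + 43   →  a_2 = 2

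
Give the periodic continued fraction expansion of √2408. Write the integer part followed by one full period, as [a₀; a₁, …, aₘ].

a₀ = ⌊√2408⌋ = 49.
With m₀=0, d₀=1 and mₖ₊₁ = dₖaₖ − mₖ, dₖ₊₁ = (n − mₖ₊₁²)/dₖ, aₖ₊₁ = ⌊(a₀+mₖ₊₁)/dₖ₊₁⌋:
  k=1: m=49, d=7, a=14
  k=2: m=49, d=1, a=98
d=1 and a=2a₀=98 at k=2, so the next step gives (m, d) = (49, 7) again — its k=1 value — and the period has length 2.

[49; 14, 98]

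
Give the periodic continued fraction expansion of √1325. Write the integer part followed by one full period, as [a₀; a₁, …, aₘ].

a₀ = ⌊√1325⌋ = 36.
With m₀=0, d₀=1 and mₖ₊₁ = dₖaₖ − mₖ, dₖ₊₁ = (n − mₖ₊₁²)/dₖ, aₖ₊₁ = ⌊(a₀+mₖ₊₁)/dₖ₊₁⌋:
  k=1: m=36, d=29, a=2
  k=2: m=22, d=29, a=2
  k=3: m=36, d=1, a=72
d=1 and a=2a₀=72 at k=3, so the next step gives (m, d) = (36, 29) again — its k=1 value — and the period has length 3.

[36; 2, 2, 72]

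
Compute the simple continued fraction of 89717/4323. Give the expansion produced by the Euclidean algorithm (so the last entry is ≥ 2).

89717 = 20*4323 + 3257
4323 = 1*3257 + 1066
3257 = 3*1066 + 59
1066 = 18*59 + 4
59 = 14*4 + 3
4 = 1*3 + 1
3 = 3*1 + 0  (stop)
So 89717/4323 = [20; 1, 3, 18, 14, 1, 3].

[20; 1, 3, 18, 14, 1, 3]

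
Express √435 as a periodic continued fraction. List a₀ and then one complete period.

[20; 1, 5, 1, 40]

a₀ = ⌊√435⌋ = 20.
With m₀=0, d₀=1 and mₖ₊₁ = dₖaₖ − mₖ, dₖ₊₁ = (n − mₖ₊₁²)/dₖ, aₖ₊₁ = ⌊(a₀+mₖ₊₁)/dₖ₊₁⌋:
  k=1: m=20, d=35, a=1
  k=2: m=15, d=6, a=5
  k=3: m=15, d=35, a=1
  k=4: m=20, d=1, a=40
d=1 and a=2a₀=40 at k=4, so the next step gives (m, d) = (20, 35) again — its k=1 value — and the period has length 4.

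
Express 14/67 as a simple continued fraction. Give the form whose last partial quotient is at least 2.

[0; 4, 1, 3, 1, 2]

14 = 0*67 + 14
67 = 4*14 + 11
14 = 1*11 + 3
11 = 3*3 + 2
3 = 1*2 + 1
2 = 2*1 + 0  (stop)
So 14/67 = [0; 4, 1, 3, 1, 2].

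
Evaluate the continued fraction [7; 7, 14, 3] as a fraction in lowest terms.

2171/304

Using pₖ = aₖpₖ₋₁ + pₖ₋₂ and qₖ = aₖqₖ₋₁ + qₖ₋₂:
  k=0: a=7, p=7, q=1
  k=1: a=7, p=50, q=7
  k=2: a=14, p=707, q=99
  k=3: a=3, p=2171, q=304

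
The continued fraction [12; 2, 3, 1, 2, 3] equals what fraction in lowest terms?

1045/84

Using pₖ = aₖpₖ₋₁ + pₖ₋₂ and qₖ = aₖqₖ₋₁ + qₖ₋₂:
  k=0: a=12, p=12, q=1
  k=1: a=2, p=25, q=2
  k=2: a=3, p=87, q=7
  k=3: a=1, p=112, q=9
  k=4: a=2, p=311, q=25
  k=5: a=3, p=1045, q=84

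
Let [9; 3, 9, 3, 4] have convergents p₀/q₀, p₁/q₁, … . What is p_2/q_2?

261/28

Using pₖ = aₖpₖ₋₁ + pₖ₋₂, qₖ = aₖqₖ₋₁ + qₖ₋₂ (with p₋₁=1, p₋₂=0, q₋₁=0, q₋₂=1):
  k=0: a=9, p=9, q=1
  k=1: a=3, p=28, q=3
  k=2: a=9, p=261, q=28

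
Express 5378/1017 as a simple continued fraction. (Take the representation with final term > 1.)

5378 = 5·1017 + 293
1017 = 3·293 + 138
293 = 2·138 + 17
138 = 8·17 + 2
17 = 8·2 + 1
2 = 2·1 + 0  (stop)
So 5378/1017 = [5; 3, 2, 8, 8, 2].

[5; 3, 2, 8, 8, 2]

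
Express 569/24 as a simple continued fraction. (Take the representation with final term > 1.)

[23; 1, 2, 2, 3]

569 = 23*24 + 17
24 = 1*17 + 7
17 = 2*7 + 3
7 = 2*3 + 1
3 = 3*1 + 0  (stop)
So 569/24 = [23; 1, 2, 2, 3].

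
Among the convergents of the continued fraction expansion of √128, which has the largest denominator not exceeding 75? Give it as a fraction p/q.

577/51

√128 = [11; 3, 5, 3, 22, …] (period length 4).
Convergents:
  p_0/q_0 = 11/1
  p_1/q_1 = 34/3
  p_2/q_2 = 181/16
  p_3/q_3 = 577/51
  p_4/q_4 = 12875/1138
q_3 = 51 ≤ 75 < 1138 = q_4, so the answer is 577/51.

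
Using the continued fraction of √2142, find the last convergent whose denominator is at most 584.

11663/252

√2142 = [46; 3, 1, 1, 4, 1, 1, 3, 92, …] (period length 8).
Convergents:
  p_0/q_0 = 46/1
  p_1/q_1 = 139/3
  p_2/q_2 = 185/4
  p_3/q_3 = 324/7
  p_4/q_4 = 1481/32
  p_5/q_5 = 1805/39
  p_6/q_6 = 3286/71
  p_7/q_7 = 11663/252
  p_8/q_8 = 1076282/23255
q_7 = 252 ≤ 584 < 23255 = q_8, so the answer is 11663/252.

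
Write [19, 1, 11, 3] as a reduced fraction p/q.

Fold from the inside: start with 3/1.
  11 + 1/3 = 34/3
  1 + 3/34 = 37/34
  19 + 34/37 = 737/37

737/37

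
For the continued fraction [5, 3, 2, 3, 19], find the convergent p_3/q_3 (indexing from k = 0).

Using pₖ = aₖpₖ₋₁ + pₖ₋₂, qₖ = aₖqₖ₋₁ + qₖ₋₂ (with p₋₁=1, p₋₂=0, q₋₁=0, q₋₂=1):
  k=0: a=5, p=5, q=1
  k=1: a=3, p=16, q=3
  k=2: a=2, p=37, q=7
  k=3: a=3, p=127, q=24

127/24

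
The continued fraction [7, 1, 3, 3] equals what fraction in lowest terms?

101/13

Using pₖ = aₖpₖ₋₁ + pₖ₋₂ and qₖ = aₖqₖ₋₁ + qₖ₋₂:
  k=0: a=7, p=7, q=1
  k=1: a=1, p=8, q=1
  k=2: a=3, p=31, q=4
  k=3: a=3, p=101, q=13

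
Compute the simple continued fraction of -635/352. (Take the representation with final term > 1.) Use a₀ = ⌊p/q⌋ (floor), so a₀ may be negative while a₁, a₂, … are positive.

[-2; 5, 9, 1, 6]

-635 = -2*352 + 69
352 = 5*69 + 7
69 = 9*7 + 6
7 = 1*6 + 1
6 = 6*1 + 0  (stop)
So -635/352 = [-2; 5, 9, 1, 6].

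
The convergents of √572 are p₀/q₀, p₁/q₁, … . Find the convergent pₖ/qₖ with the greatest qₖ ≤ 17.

√572 = [23; 1, 10, 1, 46, …] (period length 4).
Convergents:
  p_0/q_0 = 23/1
  p_1/q_1 = 24/1
  p_2/q_2 = 263/11
  p_3/q_3 = 287/12
  p_4/q_4 = 13465/563
q_3 = 12 ≤ 17 < 563 = q_4, so the answer is 287/12.

287/12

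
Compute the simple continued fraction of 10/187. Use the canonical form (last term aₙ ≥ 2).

[0; 18, 1, 2, 3]

10 = 0*187 + 10
187 = 18*10 + 7
10 = 1*7 + 3
7 = 2*3 + 1
3 = 3*1 + 0  (stop)
So 10/187 = [0; 18, 1, 2, 3].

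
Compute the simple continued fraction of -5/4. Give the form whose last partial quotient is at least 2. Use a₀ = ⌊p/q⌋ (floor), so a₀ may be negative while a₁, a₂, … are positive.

[-2; 1, 3]

-5 = -2*4 + 3
4 = 1*3 + 1
3 = 3*1 + 0  (stop)
So -5/4 = [-2; 1, 3].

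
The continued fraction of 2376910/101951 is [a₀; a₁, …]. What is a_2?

2376910 = 23·101951 + 32037   →  a_0 = 23
101951 = 3·32037 + 5840   →  a_1 = 3
32037 = 5·5840 + 2837   →  a_2 = 5

5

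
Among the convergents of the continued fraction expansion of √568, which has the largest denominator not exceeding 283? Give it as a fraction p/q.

6697/281

√568 = [23; 1, 4, 1, 46, …] (period length 4).
Convergents:
  p_0/q_0 = 23/1
  p_1/q_1 = 24/1
  p_2/q_2 = 119/5
  p_3/q_3 = 143/6
  p_4/q_4 = 6697/281
  p_5/q_5 = 6840/287
q_4 = 281 ≤ 283 < 287 = q_5, so the answer is 6697/281.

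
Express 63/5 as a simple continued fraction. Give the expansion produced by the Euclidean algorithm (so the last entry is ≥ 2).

[12; 1, 1, 2]

63 = 12·5 + 3
5 = 1·3 + 2
3 = 1·2 + 1
2 = 2·1 + 0  (stop)
So 63/5 = [12; 1, 1, 2].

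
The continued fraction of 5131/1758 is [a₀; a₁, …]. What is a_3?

5131 = 2·1758 + 1615   →  a_0 = 2
1758 = 1·1615 + 143   →  a_1 = 1
1615 = 11·143 + 42   →  a_2 = 11
143 = 3·42 + 17   →  a_3 = 3

3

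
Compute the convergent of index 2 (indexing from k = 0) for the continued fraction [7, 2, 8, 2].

127/17

Using pₖ = aₖpₖ₋₁ + pₖ₋₂, qₖ = aₖqₖ₋₁ + qₖ₋₂ (with p₋₁=1, p₋₂=0, q₋₁=0, q₋₂=1):
  k=0: a=7, p=7, q=1
  k=1: a=2, p=15, q=2
  k=2: a=8, p=127, q=17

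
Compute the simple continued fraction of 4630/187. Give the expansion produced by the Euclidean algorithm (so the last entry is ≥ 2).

[24; 1, 3, 6, 2, 3]

4630 = 24*187 + 142
187 = 1*142 + 45
142 = 3*45 + 7
45 = 6*7 + 3
7 = 2*3 + 1
3 = 3*1 + 0  (stop)
So 4630/187 = [24; 1, 3, 6, 2, 3].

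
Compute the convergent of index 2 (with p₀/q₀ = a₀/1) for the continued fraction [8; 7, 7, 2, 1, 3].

Using pₖ = aₖpₖ₋₁ + pₖ₋₂, qₖ = aₖqₖ₋₁ + qₖ₋₂ (with p₋₁=1, p₋₂=0, q₋₁=0, q₋₂=1):
  k=0: a=8, p=8, q=1
  k=1: a=7, p=57, q=7
  k=2: a=7, p=407, q=50

407/50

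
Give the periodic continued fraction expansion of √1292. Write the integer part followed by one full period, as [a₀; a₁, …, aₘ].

a₀ = ⌊√1292⌋ = 35.
With m₀=0, d₀=1 and mₖ₊₁ = dₖaₖ − mₖ, dₖ₊₁ = (n − mₖ₊₁²)/dₖ, aₖ₊₁ = ⌊(a₀+mₖ₊₁)/dₖ₊₁⌋:
  k=1: m=35, d=67, a=1
  k=2: m=32, d=4, a=16
  k=3: m=32, d=67, a=1
  k=4: m=35, d=1, a=70
d=1 and a=2a₀=70 at k=4, so the next step gives (m, d) = (35, 67) again — its k=1 value — and the period has length 4.

[35; 1, 16, 1, 70]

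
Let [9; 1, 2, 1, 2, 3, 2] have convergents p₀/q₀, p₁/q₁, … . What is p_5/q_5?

Using pₖ = aₖpₖ₋₁ + pₖ₋₂, qₖ = aₖqₖ₋₁ + qₖ₋₂ (with p₋₁=1, p₋₂=0, q₋₁=0, q₋₂=1):
  k=0: a=9, p=9, q=1
  k=1: a=1, p=10, q=1
  k=2: a=2, p=29, q=3
  k=3: a=1, p=39, q=4
  k=4: a=2, p=107, q=11
  k=5: a=3, p=360, q=37

360/37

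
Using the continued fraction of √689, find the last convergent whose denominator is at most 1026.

√689 = [26; 4, 52, …] (period length 2).
Convergents:
  p_0/q_0 = 26/1
  p_1/q_1 = 105/4
  p_2/q_2 = 5486/209
  p_3/q_3 = 22049/840
  p_4/q_4 = 1152034/43889
q_3 = 840 ≤ 1026 < 43889 = q_4, so the answer is 22049/840.

22049/840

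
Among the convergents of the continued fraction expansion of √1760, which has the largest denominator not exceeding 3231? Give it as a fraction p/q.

√1760 = [41; 1, 19, 1, 82, …] (period length 4).
Convergents:
  p_0/q_0 = 41/1
  p_1/q_1 = 42/1
  p_2/q_2 = 839/20
  p_3/q_3 = 881/21
  p_4/q_4 = 73081/1742
  p_5/q_5 = 73962/1763
  p_6/q_6 = 1478359/35239
q_5 = 1763 ≤ 3231 < 35239 = q_6, so the answer is 73962/1763.

73962/1763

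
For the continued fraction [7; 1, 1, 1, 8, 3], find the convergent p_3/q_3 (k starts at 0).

Using pₖ = aₖpₖ₋₁ + pₖ₋₂, qₖ = aₖqₖ₋₁ + qₖ₋₂ (with p₋₁=1, p₋₂=0, q₋₁=0, q₋₂=1):
  k=0: a=7, p=7, q=1
  k=1: a=1, p=8, q=1
  k=2: a=1, p=15, q=2
  k=3: a=1, p=23, q=3

23/3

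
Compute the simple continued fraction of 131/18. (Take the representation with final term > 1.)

[7; 3, 1, 1, 2]

131 = 7×18 + 5
18 = 3×5 + 3
5 = 1×3 + 2
3 = 1×2 + 1
2 = 2×1 + 0  (stop)
So 131/18 = [7; 3, 1, 1, 2].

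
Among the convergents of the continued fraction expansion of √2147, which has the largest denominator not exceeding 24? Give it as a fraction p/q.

√2147 = [46; 2, 1, 45, 1, 2, 92, …] (period length 6).
Convergents:
  p_0/q_0 = 46/1
  p_1/q_1 = 93/2
  p_2/q_2 = 139/3
  p_3/q_3 = 6348/137
q_2 = 3 ≤ 24 < 137 = q_3, so the answer is 139/3.

139/3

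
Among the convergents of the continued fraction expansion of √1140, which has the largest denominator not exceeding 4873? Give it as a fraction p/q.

√1140 = [33; 1, 3, 4, 3, 1, 66, …] (period length 6).
Convergents:
  p_0/q_0 = 33/1
  p_1/q_1 = 34/1
  p_2/q_2 = 135/4
  p_3/q_3 = 574/17
  p_4/q_4 = 1857/55
  p_5/q_5 = 2431/72
  p_6/q_6 = 162303/4807
  p_7/q_7 = 164734/4879
q_6 = 4807 ≤ 4873 < 4879 = q_7, so the answer is 162303/4807.

162303/4807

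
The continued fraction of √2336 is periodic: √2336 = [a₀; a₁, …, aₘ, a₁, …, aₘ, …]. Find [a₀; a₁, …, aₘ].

[48; 3, 96]

a₀ = ⌊√2336⌋ = 48.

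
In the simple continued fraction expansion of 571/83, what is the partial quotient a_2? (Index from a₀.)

7

571 = 6·83 + 73   →  a_0 = 6
83 = 1·73 + 10   →  a_1 = 1
73 = 7·10 + 3   →  a_2 = 7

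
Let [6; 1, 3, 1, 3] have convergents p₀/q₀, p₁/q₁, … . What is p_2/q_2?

27/4

Using pₖ = aₖpₖ₋₁ + pₖ₋₂, qₖ = aₖqₖ₋₁ + qₖ₋₂ (with p₋₁=1, p₋₂=0, q₋₁=0, q₋₂=1):
  k=0: a=6, p=6, q=1
  k=1: a=1, p=7, q=1
  k=2: a=3, p=27, q=4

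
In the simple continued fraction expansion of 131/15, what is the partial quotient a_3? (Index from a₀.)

1

131 = 8·15 + 11   →  a_0 = 8
15 = 1·11 + 4   →  a_1 = 1
11 = 2·4 + 3   →  a_2 = 2
4 = 1·3 + 1   →  a_3 = 1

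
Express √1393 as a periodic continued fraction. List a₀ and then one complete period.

a₀ = ⌊√1393⌋ = 37.
With m₀=0, d₀=1 and mₖ₊₁ = dₖaₖ − mₖ, dₖ₊₁ = (n − mₖ₊₁²)/dₖ, aₖ₊₁ = ⌊(a₀+mₖ₊₁)/dₖ₊₁⌋:
  k=1: m=37, d=24, a=3
  k=2: m=35, d=7, a=10
  k=3: m=35, d=24, a=3
  k=4: m=37, d=1, a=74
d=1 and a=2a₀=74 at k=4, so the next step gives (m, d) = (37, 24) again — its k=1 value — and the period has length 4.

[37; 3, 10, 3, 74]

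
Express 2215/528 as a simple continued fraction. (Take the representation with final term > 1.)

[4; 5, 7, 1, 12]

2215 = 4*528 + 103
528 = 5*103 + 13
103 = 7*13 + 12
13 = 1*12 + 1
12 = 12*1 + 0  (stop)
So 2215/528 = [4; 5, 7, 1, 12].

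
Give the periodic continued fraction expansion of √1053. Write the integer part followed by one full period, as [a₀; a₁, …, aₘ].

a₀ = ⌊√1053⌋ = 32.

[32; 2, 4, 2, 64]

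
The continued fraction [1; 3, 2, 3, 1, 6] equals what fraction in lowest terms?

271/210

Using pₖ = aₖpₖ₋₁ + pₖ₋₂ and qₖ = aₖqₖ₋₁ + qₖ₋₂:
  k=0: a=1, p=1, q=1
  k=1: a=3, p=4, q=3
  k=2: a=2, p=9, q=7
  k=3: a=3, p=31, q=24
  k=4: a=1, p=40, q=31
  k=5: a=6, p=271, q=210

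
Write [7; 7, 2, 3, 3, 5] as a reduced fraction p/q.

Using pₖ = aₖpₖ₋₁ + pₖ₋₂ and qₖ = aₖqₖ₋₁ + qₖ₋₂:
  k=0: a=7, p=7, q=1
  k=1: a=7, p=50, q=7
  k=2: a=2, p=107, q=15
  k=3: a=3, p=371, q=52
  k=4: a=3, p=1220, q=171
  k=5: a=5, p=6471, q=907

6471/907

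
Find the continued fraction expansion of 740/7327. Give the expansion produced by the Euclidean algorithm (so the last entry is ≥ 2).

740 = 0·7327 + 740
7327 = 9·740 + 667
740 = 1·667 + 73
667 = 9·73 + 10
73 = 7·10 + 3
10 = 3·3 + 1
3 = 3·1 + 0  (stop)
So 740/7327 = [0; 9, 1, 9, 7, 3, 3].

[0; 9, 1, 9, 7, 3, 3]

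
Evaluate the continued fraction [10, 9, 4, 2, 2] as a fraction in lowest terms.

Using pₖ = aₖpₖ₋₁ + pₖ₋₂ and qₖ = aₖqₖ₋₁ + qₖ₋₂:
  k=0: a=10, p=10, q=1
  k=1: a=9, p=91, q=9
  k=2: a=4, p=374, q=37
  k=3: a=2, p=839, q=83
  k=4: a=2, p=2052, q=203

2052/203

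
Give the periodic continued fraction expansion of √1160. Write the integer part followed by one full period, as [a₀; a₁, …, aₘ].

[34; 17, 68]

a₀ = ⌊√1160⌋ = 34.
With m₀=0, d₀=1 and mₖ₊₁ = dₖaₖ − mₖ, dₖ₊₁ = (n − mₖ₊₁²)/dₖ, aₖ₊₁ = ⌊(a₀+mₖ₊₁)/dₖ₊₁⌋:
  k=1: m=34, d=4, a=17
  k=2: m=34, d=1, a=68
d=1 and a=2a₀=68 at k=2, so the next step gives (m, d) = (34, 4) again — its k=1 value — and the period has length 2.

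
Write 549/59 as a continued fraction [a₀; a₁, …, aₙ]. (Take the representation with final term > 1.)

549 = 9*59 + 18
59 = 3*18 + 5
18 = 3*5 + 3
5 = 1*3 + 2
3 = 1*2 + 1
2 = 2*1 + 0  (stop)
So 549/59 = [9; 3, 3, 1, 1, 2].

[9; 3, 3, 1, 1, 2]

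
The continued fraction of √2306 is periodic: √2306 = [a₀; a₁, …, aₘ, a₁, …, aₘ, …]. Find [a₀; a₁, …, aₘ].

[48; 48, 96]

a₀ = ⌊√2306⌋ = 48.
With m₀=0, d₀=1 and mₖ₊₁ = dₖaₖ − mₖ, dₖ₊₁ = (n − mₖ₊₁²)/dₖ, aₖ₊₁ = ⌊(a₀+mₖ₊₁)/dₖ₊₁⌋:
  k=1: m=48, d=2, a=48
  k=2: m=48, d=1, a=96
d=1 and a=2a₀=96 at k=2, so the next step gives (m, d) = (48, 2) again — its k=1 value — and the period has length 2.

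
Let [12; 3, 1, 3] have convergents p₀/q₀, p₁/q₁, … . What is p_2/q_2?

49/4

Using pₖ = aₖpₖ₋₁ + pₖ₋₂, qₖ = aₖqₖ₋₁ + qₖ₋₂ (with p₋₁=1, p₋₂=0, q₋₁=0, q₋₂=1):
  k=0: a=12, p=12, q=1
  k=1: a=3, p=37, q=3
  k=2: a=1, p=49, q=4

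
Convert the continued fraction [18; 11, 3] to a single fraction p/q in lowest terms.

Fold from the inside: start with 3/1.
  11 + 1/3 = 34/3
  18 + 3/34 = 615/34

615/34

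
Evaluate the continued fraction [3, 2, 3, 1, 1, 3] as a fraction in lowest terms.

196/57

Using pₖ = aₖpₖ₋₁ + pₖ₋₂ and qₖ = aₖqₖ₋₁ + qₖ₋₂:
  k=0: a=3, p=3, q=1
  k=1: a=2, p=7, q=2
  k=2: a=3, p=24, q=7
  k=3: a=1, p=31, q=9
  k=4: a=1, p=55, q=16
  k=5: a=3, p=196, q=57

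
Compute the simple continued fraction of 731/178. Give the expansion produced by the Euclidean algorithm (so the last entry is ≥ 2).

[4; 9, 2, 1, 2, 2]

731 = 4×178 + 19
178 = 9×19 + 7
19 = 2×7 + 5
7 = 1×5 + 2
5 = 2×2 + 1
2 = 2×1 + 0  (stop)
So 731/178 = [4; 9, 2, 1, 2, 2].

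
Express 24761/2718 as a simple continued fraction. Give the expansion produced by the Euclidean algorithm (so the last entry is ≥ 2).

[9; 9, 11, 13, 2]

24761 = 9·2718 + 299
2718 = 9·299 + 27
299 = 11·27 + 2
27 = 13·2 + 1
2 = 2·1 + 0  (stop)
So 24761/2718 = [9; 9, 11, 13, 2].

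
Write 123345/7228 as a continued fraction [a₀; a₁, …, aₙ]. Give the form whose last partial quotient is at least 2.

123345 = 17·7228 + 469
7228 = 15·469 + 193
469 = 2·193 + 83
193 = 2·83 + 27
83 = 3·27 + 2
27 = 13·2 + 1
2 = 2·1 + 0  (stop)
So 123345/7228 = [17; 15, 2, 2, 3, 13, 2].

[17; 15, 2, 2, 3, 13, 2]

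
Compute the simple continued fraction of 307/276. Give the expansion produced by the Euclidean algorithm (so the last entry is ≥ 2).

[1; 8, 1, 9, 3]

307 = 1*276 + 31
276 = 8*31 + 28
31 = 1*28 + 3
28 = 9*3 + 1
3 = 3*1 + 0  (stop)
So 307/276 = [1; 8, 1, 9, 3].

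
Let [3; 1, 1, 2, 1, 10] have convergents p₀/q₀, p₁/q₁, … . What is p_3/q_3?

18/5

Using pₖ = aₖpₖ₋₁ + pₖ₋₂, qₖ = aₖqₖ₋₁ + qₖ₋₂ (with p₋₁=1, p₋₂=0, q₋₁=0, q₋₂=1):
  k=0: a=3, p=3, q=1
  k=1: a=1, p=4, q=1
  k=2: a=1, p=7, q=2
  k=3: a=2, p=18, q=5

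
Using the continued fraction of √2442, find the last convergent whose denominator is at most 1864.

58361/1181

√2442 = [49; 2, 2, 2, 98, …] (period length 4).
Convergents:
  p_0/q_0 = 49/1
  p_1/q_1 = 99/2
  p_2/q_2 = 247/5
  p_3/q_3 = 593/12
  p_4/q_4 = 58361/1181
  p_5/q_5 = 117315/2374
q_4 = 1181 ≤ 1864 < 2374 = q_5, so the answer is 58361/1181.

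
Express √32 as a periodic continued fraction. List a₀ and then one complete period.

a₀ = ⌊√32⌋ = 5.

[5; 1, 1, 1, 10]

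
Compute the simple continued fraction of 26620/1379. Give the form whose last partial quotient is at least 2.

[19; 3, 3, 2, 3, 3, 5]

26620 = 19·1379 + 419
1379 = 3·419 + 122
419 = 3·122 + 53
122 = 2·53 + 16
53 = 3·16 + 5
16 = 3·5 + 1
5 = 5·1 + 0  (stop)
So 26620/1379 = [19; 3, 3, 2, 3, 3, 5].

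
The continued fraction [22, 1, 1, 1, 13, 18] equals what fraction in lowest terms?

Using pₖ = aₖpₖ₋₁ + pₖ₋₂ and qₖ = aₖqₖ₋₁ + qₖ₋₂:
  k=0: a=22, p=22, q=1
  k=1: a=1, p=23, q=1
  k=2: a=1, p=45, q=2
  k=3: a=1, p=68, q=3
  k=4: a=13, p=929, q=41
  k=5: a=18, p=16790, q=741

16790/741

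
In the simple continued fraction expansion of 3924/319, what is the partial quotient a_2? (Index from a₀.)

3924 = 12·319 + 96   →  a_0 = 12
319 = 3·96 + 31   →  a_1 = 3
96 = 3·31 + 3   →  a_2 = 3

3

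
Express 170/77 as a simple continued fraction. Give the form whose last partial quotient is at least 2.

[2; 4, 1, 4, 3]

170 = 2·77 + 16
77 = 4·16 + 13
16 = 1·13 + 3
13 = 4·3 + 1
3 = 3·1 + 0  (stop)
So 170/77 = [2; 4, 1, 4, 3].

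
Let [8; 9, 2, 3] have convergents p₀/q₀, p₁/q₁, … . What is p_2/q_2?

154/19

Using pₖ = aₖpₖ₋₁ + pₖ₋₂, qₖ = aₖqₖ₋₁ + qₖ₋₂ (with p₋₁=1, p₋₂=0, q₋₁=0, q₋₂=1):
  k=0: a=8, p=8, q=1
  k=1: a=9, p=73, q=9
  k=2: a=2, p=154, q=19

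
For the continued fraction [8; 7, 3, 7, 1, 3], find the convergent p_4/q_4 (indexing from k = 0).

Using pₖ = aₖpₖ₋₁ + pₖ₋₂, qₖ = aₖqₖ₋₁ + qₖ₋₂ (with p₋₁=1, p₋₂=0, q₋₁=0, q₋₂=1):
  k=0: a=8, p=8, q=1
  k=1: a=7, p=57, q=7
  k=2: a=3, p=179, q=22
  k=3: a=7, p=1310, q=161
  k=4: a=1, p=1489, q=183

1489/183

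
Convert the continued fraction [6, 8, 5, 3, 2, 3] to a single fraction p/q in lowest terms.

6367/1040

Using pₖ = aₖpₖ₋₁ + pₖ₋₂ and qₖ = aₖqₖ₋₁ + qₖ₋₂:
  k=0: a=6, p=6, q=1
  k=1: a=8, p=49, q=8
  k=2: a=5, p=251, q=41
  k=3: a=3, p=802, q=131
  k=4: a=2, p=1855, q=303
  k=5: a=3, p=6367, q=1040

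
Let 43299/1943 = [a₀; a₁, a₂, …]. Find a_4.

17

43299 = 22·1943 + 553   →  a_0 = 22
1943 = 3·553 + 284   →  a_1 = 3
553 = 1·284 + 269   →  a_2 = 1
284 = 1·269 + 15   →  a_3 = 1
269 = 17·15 + 14   →  a_4 = 17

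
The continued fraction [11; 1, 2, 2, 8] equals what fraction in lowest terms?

691/59

Using pₖ = aₖpₖ₋₁ + pₖ₋₂ and qₖ = aₖqₖ₋₁ + qₖ₋₂:
  k=0: a=11, p=11, q=1
  k=1: a=1, p=12, q=1
  k=2: a=2, p=35, q=3
  k=3: a=2, p=82, q=7
  k=4: a=8, p=691, q=59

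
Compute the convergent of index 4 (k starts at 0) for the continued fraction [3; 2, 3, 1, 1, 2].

Using pₖ = aₖpₖ₋₁ + pₖ₋₂, qₖ = aₖqₖ₋₁ + qₖ₋₂ (with p₋₁=1, p₋₂=0, q₋₁=0, q₋₂=1):
  k=0: a=3, p=3, q=1
  k=1: a=2, p=7, q=2
  k=2: a=3, p=24, q=7
  k=3: a=1, p=31, q=9
  k=4: a=1, p=55, q=16

55/16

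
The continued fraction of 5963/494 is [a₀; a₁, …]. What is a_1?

5963 = 12·494 + 35   →  a_0 = 12
494 = 14·35 + 4   →  a_1 = 14

14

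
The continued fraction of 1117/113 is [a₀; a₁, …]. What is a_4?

1117 = 9·113 + 100   →  a_0 = 9
113 = 1·100 + 13   →  a_1 = 1
100 = 7·13 + 9   →  a_2 = 7
13 = 1·9 + 4   →  a_3 = 1
9 = 2·4 + 1   →  a_4 = 2

2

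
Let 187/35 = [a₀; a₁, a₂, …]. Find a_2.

1

187 = 5·35 + 12   →  a_0 = 5
35 = 2·12 + 11   →  a_1 = 2
12 = 1·11 + 1   →  a_2 = 1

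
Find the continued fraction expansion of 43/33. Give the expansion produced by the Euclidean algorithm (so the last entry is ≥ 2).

[1; 3, 3, 3]

43 = 1*33 + 10
33 = 3*10 + 3
10 = 3*3 + 1
3 = 3*1 + 0  (stop)
So 43/33 = [1; 3, 3, 3].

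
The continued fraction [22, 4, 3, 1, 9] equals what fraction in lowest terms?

3691/166

Using pₖ = aₖpₖ₋₁ + pₖ₋₂ and qₖ = aₖqₖ₋₁ + qₖ₋₂:
  k=0: a=22, p=22, q=1
  k=1: a=4, p=89, q=4
  k=2: a=3, p=289, q=13
  k=3: a=1, p=378, q=17
  k=4: a=9, p=3691, q=166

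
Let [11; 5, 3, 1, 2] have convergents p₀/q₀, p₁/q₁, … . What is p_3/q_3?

235/21

Using pₖ = aₖpₖ₋₁ + pₖ₋₂, qₖ = aₖqₖ₋₁ + qₖ₋₂ (with p₋₁=1, p₋₂=0, q₋₁=0, q₋₂=1):
  k=0: a=11, p=11, q=1
  k=1: a=5, p=56, q=5
  k=2: a=3, p=179, q=16
  k=3: a=1, p=235, q=21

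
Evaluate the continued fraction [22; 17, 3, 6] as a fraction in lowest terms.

Using pₖ = aₖpₖ₋₁ + pₖ₋₂ and qₖ = aₖqₖ₋₁ + qₖ₋₂:
  k=0: a=22, p=22, q=1
  k=1: a=17, p=375, q=17
  k=2: a=3, p=1147, q=52
  k=3: a=6, p=7257, q=329

7257/329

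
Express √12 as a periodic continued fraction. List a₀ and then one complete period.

a₀ = ⌊√12⌋ = 3.

[3; 2, 6]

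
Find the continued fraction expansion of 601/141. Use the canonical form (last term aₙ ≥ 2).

601 = 4·141 + 37
141 = 3·37 + 30
37 = 1·30 + 7
30 = 4·7 + 2
7 = 3·2 + 1
2 = 2·1 + 0  (stop)
So 601/141 = [4; 3, 1, 4, 3, 2].

[4; 3, 1, 4, 3, 2]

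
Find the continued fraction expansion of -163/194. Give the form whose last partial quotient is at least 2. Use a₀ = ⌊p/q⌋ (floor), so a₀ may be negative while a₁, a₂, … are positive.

-163 = -1×194 + 31
194 = 6×31 + 8
31 = 3×8 + 7
8 = 1×7 + 1
7 = 7×1 + 0  (stop)
So -163/194 = [-1; 6, 3, 1, 7].

[-1; 6, 3, 1, 7]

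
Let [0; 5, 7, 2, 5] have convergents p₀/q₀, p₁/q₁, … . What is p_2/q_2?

7/36

Using pₖ = aₖpₖ₋₁ + pₖ₋₂, qₖ = aₖqₖ₋₁ + qₖ₋₂ (with p₋₁=1, p₋₂=0, q₋₁=0, q₋₂=1):
  k=0: a=0, p=0, q=1
  k=1: a=5, p=1, q=5
  k=2: a=7, p=7, q=36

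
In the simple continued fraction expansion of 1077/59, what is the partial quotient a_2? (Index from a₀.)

1077 = 18·59 + 15   →  a_0 = 18
59 = 3·15 + 14   →  a_1 = 3
15 = 1·14 + 1   →  a_2 = 1

1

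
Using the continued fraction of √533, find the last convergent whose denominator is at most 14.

277/12

√533 = [23; 11, 1, 1, 11, 46, …] (period length 5).
Convergents:
  p_0/q_0 = 23/1
  p_1/q_1 = 254/11
  p_2/q_2 = 277/12
  p_3/q_3 = 531/23
q_2 = 12 ≤ 14 < 23 = q_3, so the answer is 277/12.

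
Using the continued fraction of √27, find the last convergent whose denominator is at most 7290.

13775/2651

√27 = [5; 5, 10, …] (period length 2).
Convergents:
  p_0/q_0 = 5/1
  p_1/q_1 = 26/5
  p_2/q_2 = 265/51
  p_3/q_3 = 1351/260
  p_4/q_4 = 13775/2651
  p_5/q_5 = 70226/13515
q_4 = 2651 ≤ 7290 < 13515 = q_5, so the answer is 13775/2651.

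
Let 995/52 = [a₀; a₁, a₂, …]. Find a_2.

2

995 = 19·52 + 7   →  a_0 = 19
52 = 7·7 + 3   →  a_1 = 7
7 = 2·3 + 1   →  a_2 = 2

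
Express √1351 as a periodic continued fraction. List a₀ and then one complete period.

[36; 1, 3, 10, 3, 1, 72]

a₀ = ⌊√1351⌋ = 36.
With m₀=0, d₀=1 and mₖ₊₁ = dₖaₖ − mₖ, dₖ₊₁ = (n − mₖ₊₁²)/dₖ, aₖ₊₁ = ⌊(a₀+mₖ₊₁)/dₖ₊₁⌋:
  k=1: m=36, d=55, a=1
  k=2: m=19, d=18, a=3
  k=3: m=35, d=7, a=10
  k=4: m=35, d=18, a=3
  k=5: m=19, d=55, a=1
  k=6: m=36, d=1, a=72
d=1 and a=2a₀=72 at k=6, so the next step gives (m, d) = (36, 55) again — its k=1 value — and the period has length 6.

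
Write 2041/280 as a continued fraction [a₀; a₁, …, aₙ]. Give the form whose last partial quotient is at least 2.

2041 = 7·280 + 81
280 = 3·81 + 37
81 = 2·37 + 7
37 = 5·7 + 2
7 = 3·2 + 1
2 = 2·1 + 0  (stop)
So 2041/280 = [7; 3, 2, 5, 3, 2].

[7; 3, 2, 5, 3, 2]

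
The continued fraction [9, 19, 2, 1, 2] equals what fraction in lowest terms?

1403/155

Using pₖ = aₖpₖ₋₁ + pₖ₋₂ and qₖ = aₖqₖ₋₁ + qₖ₋₂:
  k=0: a=9, p=9, q=1
  k=1: a=19, p=172, q=19
  k=2: a=2, p=353, q=39
  k=3: a=1, p=525, q=58
  k=4: a=2, p=1403, q=155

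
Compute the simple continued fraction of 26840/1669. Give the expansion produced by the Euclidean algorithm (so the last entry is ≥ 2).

26840 = 16*1669 + 136
1669 = 12*136 + 37
136 = 3*37 + 25
37 = 1*25 + 12
25 = 2*12 + 1
12 = 12*1 + 0  (stop)
So 26840/1669 = [16; 12, 3, 1, 2, 12].

[16; 12, 3, 1, 2, 12]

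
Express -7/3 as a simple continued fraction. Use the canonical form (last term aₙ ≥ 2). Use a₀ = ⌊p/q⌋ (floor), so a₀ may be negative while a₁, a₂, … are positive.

-7 = -3*3 + 2
3 = 1*2 + 1
2 = 2*1 + 0  (stop)
So -7/3 = [-3; 1, 2].

[-3; 1, 2]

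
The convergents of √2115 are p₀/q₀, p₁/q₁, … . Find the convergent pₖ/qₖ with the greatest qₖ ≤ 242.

4231/92

√2115 = [45; 1, 90, …] (period length 2).
Convergents:
  p_0/q_0 = 45/1
  p_1/q_1 = 46/1
  p_2/q_2 = 4185/91
  p_3/q_3 = 4231/92
  p_4/q_4 = 384975/8371
q_3 = 92 ≤ 242 < 8371 = q_4, so the answer is 4231/92.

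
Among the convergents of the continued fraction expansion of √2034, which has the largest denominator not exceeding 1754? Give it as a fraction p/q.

√2034 = [45; 10, 90, …] (period length 2).
Convergents:
  p_0/q_0 = 45/1
  p_1/q_1 = 451/10
  p_2/q_2 = 40635/901
  p_3/q_3 = 406801/9020
q_2 = 901 ≤ 1754 < 9020 = q_3, so the answer is 40635/901.

40635/901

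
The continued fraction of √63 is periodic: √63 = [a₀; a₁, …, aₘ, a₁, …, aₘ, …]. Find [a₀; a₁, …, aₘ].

[7; 1, 14]

a₀ = ⌊√63⌋ = 7.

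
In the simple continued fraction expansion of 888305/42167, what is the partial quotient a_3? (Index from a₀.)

4

888305 = 21·42167 + 2798   →  a_0 = 21
42167 = 15·2798 + 197   →  a_1 = 15
2798 = 14·197 + 40   →  a_2 = 14
197 = 4·40 + 37   →  a_3 = 4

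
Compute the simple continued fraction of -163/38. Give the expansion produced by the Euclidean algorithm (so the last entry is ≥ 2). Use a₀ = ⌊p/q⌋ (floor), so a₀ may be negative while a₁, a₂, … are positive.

-163 = -5·38 + 27
38 = 1·27 + 11
27 = 2·11 + 5
11 = 2·5 + 1
5 = 5·1 + 0  (stop)
So -163/38 = [-5; 1, 2, 2, 5].

[-5; 1, 2, 2, 5]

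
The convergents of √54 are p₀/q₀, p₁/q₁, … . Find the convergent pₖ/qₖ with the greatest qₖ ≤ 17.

√54 = [7; 2, 1, 6, 1, 2, 14, …] (period length 6).
Convergents:
  p_0/q_0 = 7/1
  p_1/q_1 = 15/2
  p_2/q_2 = 22/3
  p_3/q_3 = 147/20
q_2 = 3 ≤ 17 < 20 = q_3, so the answer is 22/3.

22/3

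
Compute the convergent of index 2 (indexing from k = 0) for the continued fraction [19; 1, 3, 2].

79/4

Using pₖ = aₖpₖ₋₁ + pₖ₋₂, qₖ = aₖqₖ₋₁ + qₖ₋₂ (with p₋₁=1, p₋₂=0, q₋₁=0, q₋₂=1):
  k=0: a=19, p=19, q=1
  k=1: a=1, p=20, q=1
  k=2: a=3, p=79, q=4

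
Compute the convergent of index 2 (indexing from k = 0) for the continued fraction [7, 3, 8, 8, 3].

Using pₖ = aₖpₖ₋₁ + pₖ₋₂, qₖ = aₖqₖ₋₁ + qₖ₋₂ (with p₋₁=1, p₋₂=0, q₋₁=0, q₋₂=1):
  k=0: a=7, p=7, q=1
  k=1: a=3, p=22, q=3
  k=2: a=8, p=183, q=25

183/25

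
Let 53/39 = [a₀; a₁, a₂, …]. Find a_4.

53 = 1·39 + 14   →  a_0 = 1
39 = 2·14 + 11   →  a_1 = 2
14 = 1·11 + 3   →  a_2 = 1
11 = 3·3 + 2   →  a_3 = 3
3 = 1·2 + 1   →  a_4 = 1

1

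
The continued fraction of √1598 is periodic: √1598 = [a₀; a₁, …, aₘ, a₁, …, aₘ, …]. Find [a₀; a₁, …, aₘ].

a₀ = ⌊√1598⌋ = 39.
With m₀=0, d₀=1 and mₖ₊₁ = dₖaₖ − mₖ, dₖ₊₁ = (n − mₖ₊₁²)/dₖ, aₖ₊₁ = ⌊(a₀+mₖ₊₁)/dₖ₊₁⌋:
  k=1: m=39, d=77, a=1
  k=2: m=38, d=2, a=38
  k=3: m=38, d=77, a=1
  k=4: m=39, d=1, a=78
d=1 and a=2a₀=78 at k=4, so the next step gives (m, d) = (39, 77) again — its k=1 value — and the period has length 4.

[39; 1, 38, 1, 78]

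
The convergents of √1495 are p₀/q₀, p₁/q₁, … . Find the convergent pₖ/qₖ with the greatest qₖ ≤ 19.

√1495 = [38; 1, 1, 1, 76, …] (period length 4).
Convergents:
  p_0/q_0 = 38/1
  p_1/q_1 = 39/1
  p_2/q_2 = 77/2
  p_3/q_3 = 116/3
  p_4/q_4 = 8893/230
q_3 = 3 ≤ 19 < 230 = q_4, so the answer is 116/3.

116/3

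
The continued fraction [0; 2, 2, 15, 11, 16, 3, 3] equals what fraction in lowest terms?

56219/139646

Fold from the inside: start with 3/1.
  3 + 1/3 = 10/3
  16 + 3/10 = 163/10
  11 + 10/163 = 1803/163
  15 + 163/1803 = 27208/1803
  2 + 1803/27208 = 56219/27208
  2 + 27208/56219 = 139646/56219
  0 + 56219/139646 = 56219/139646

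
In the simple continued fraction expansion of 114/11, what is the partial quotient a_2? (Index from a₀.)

114 = 10·11 + 4   →  a_0 = 10
11 = 2·4 + 3   →  a_1 = 2
4 = 1·3 + 1   →  a_2 = 1

1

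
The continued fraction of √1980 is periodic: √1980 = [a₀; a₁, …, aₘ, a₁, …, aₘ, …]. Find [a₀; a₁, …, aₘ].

[44; 2, 88]

a₀ = ⌊√1980⌋ = 44.
With m₀=0, d₀=1 and mₖ₊₁ = dₖaₖ − mₖ, dₖ₊₁ = (n − mₖ₊₁²)/dₖ, aₖ₊₁ = ⌊(a₀+mₖ₊₁)/dₖ₊₁⌋:
  k=1: m=44, d=44, a=2
  k=2: m=44, d=1, a=88
d=1 and a=2a₀=88 at k=2, so the next step gives (m, d) = (44, 44) again — its k=1 value — and the period has length 2.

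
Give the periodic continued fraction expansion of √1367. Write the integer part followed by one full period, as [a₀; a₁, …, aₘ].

a₀ = ⌊√1367⌋ = 36.
With m₀=0, d₀=1 and mₖ₊₁ = dₖaₖ − mₖ, dₖ₊₁ = (n − mₖ₊₁²)/dₖ, aₖ₊₁ = ⌊(a₀+mₖ₊₁)/dₖ₊₁⌋:
  k=1: m=36, d=71, a=1
  k=2: m=35, d=2, a=35
  k=3: m=35, d=71, a=1
  k=4: m=36, d=1, a=72
d=1 and a=2a₀=72 at k=4, so the next step gives (m, d) = (36, 71) again — its k=1 value — and the period has length 4.

[36; 1, 35, 1, 72]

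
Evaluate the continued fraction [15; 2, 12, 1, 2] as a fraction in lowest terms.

1223/79

Using pₖ = aₖpₖ₋₁ + pₖ₋₂ and qₖ = aₖqₖ₋₁ + qₖ₋₂:
  k=0: a=15, p=15, q=1
  k=1: a=2, p=31, q=2
  k=2: a=12, p=387, q=25
  k=3: a=1, p=418, q=27
  k=4: a=2, p=1223, q=79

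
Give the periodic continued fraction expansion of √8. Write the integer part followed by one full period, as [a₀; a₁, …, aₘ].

[2; 1, 4]

a₀ = ⌊√8⌋ = 2.
With m₀=0, d₀=1 and mₖ₊₁ = dₖaₖ − mₖ, dₖ₊₁ = (n − mₖ₊₁²)/dₖ, aₖ₊₁ = ⌊(a₀+mₖ₊₁)/dₖ₊₁⌋:
  k=1: m=2, d=4, a=1
  k=2: m=2, d=1, a=4
d=1 and a=2a₀=4 at k=2, so the next step gives (m, d) = (2, 4) again — its k=1 value — and the period has length 2.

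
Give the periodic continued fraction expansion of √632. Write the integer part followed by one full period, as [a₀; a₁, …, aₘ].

[25; 7, 6, 7, 50]

a₀ = ⌊√632⌋ = 25.
With m₀=0, d₀=1 and mₖ₊₁ = dₖaₖ − mₖ, dₖ₊₁ = (n − mₖ₊₁²)/dₖ, aₖ₊₁ = ⌊(a₀+mₖ₊₁)/dₖ₊₁⌋:
  k=1: m=25, d=7, a=7
  k=2: m=24, d=8, a=6
  k=3: m=24, d=7, a=7
  k=4: m=25, d=1, a=50
d=1 and a=2a₀=50 at k=4, so the next step gives (m, d) = (25, 7) again — its k=1 value — and the period has length 4.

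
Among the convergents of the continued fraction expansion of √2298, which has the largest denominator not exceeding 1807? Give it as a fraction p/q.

73584/1535

√2298 = [47; 1, 14, 1, 94, …] (period length 4).
Convergents:
  p_0/q_0 = 47/1
  p_1/q_1 = 48/1
  p_2/q_2 = 719/15
  p_3/q_3 = 767/16
  p_4/q_4 = 72817/1519
  p_5/q_5 = 73584/1535
  p_6/q_6 = 1102993/23009
q_5 = 1535 ≤ 1807 < 23009 = q_6, so the answer is 73584/1535.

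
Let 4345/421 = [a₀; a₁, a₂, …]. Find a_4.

3

4345 = 10·421 + 135   →  a_0 = 10
421 = 3·135 + 16   →  a_1 = 3
135 = 8·16 + 7   →  a_2 = 8
16 = 2·7 + 2   →  a_3 = 2
7 = 3·2 + 1   →  a_4 = 3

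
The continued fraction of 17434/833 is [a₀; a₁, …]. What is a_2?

17434 = 20·833 + 774   →  a_0 = 20
833 = 1·774 + 59   →  a_1 = 1
774 = 13·59 + 7   →  a_2 = 13

13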